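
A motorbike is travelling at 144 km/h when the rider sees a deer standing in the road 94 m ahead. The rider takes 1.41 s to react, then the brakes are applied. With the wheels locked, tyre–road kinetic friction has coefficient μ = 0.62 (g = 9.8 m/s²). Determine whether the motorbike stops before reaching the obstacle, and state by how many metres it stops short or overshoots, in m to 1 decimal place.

No — it overshoots by 94.1 m

144 km/h ÷ 3.6 = 40.0000 m/s.
a = μg = 0.62 × 9.8 = 6.076 m/s².
Reaction distance = 40.0000 × 1.41 = 56.400 m.
Braking distance = v²/(2a) = 1600.000 / 12.152 = 131.666 m.
Total stopping distance = 56.400 + 131.666 = 188.066 m, vs 94 m available — it cannot stop in time and overshoots by 188.066 − 94 = 94.066 m.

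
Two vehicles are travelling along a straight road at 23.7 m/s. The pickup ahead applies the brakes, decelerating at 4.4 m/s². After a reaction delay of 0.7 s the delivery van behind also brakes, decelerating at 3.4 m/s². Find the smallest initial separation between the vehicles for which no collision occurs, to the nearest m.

Leader travels v²/(2a_L) = 561.690 / 8.800 = 63.828 m before stopping.
Follower covers v·t_r = 23.7000 × 0.7 = 16.590 m while reacting, then v²/(2a_F) = 561.690 / 6.800 = 82.601 m while braking, for a total of 16.590 + 82.601 = 99.191 m.
Since a_F ≤ a_L and the follower starts braking later, the follower is never slower than the leader, so the closest approach is when both have stopped.
Minimum gap = 99.191 − 63.828 = 35.363 m.

Minimum gap ≈ 35 m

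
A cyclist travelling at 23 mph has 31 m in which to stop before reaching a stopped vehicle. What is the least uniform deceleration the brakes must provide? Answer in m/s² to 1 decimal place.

23 mph × 0.44704 = 10.2819 m/s.
v² = 2a·d ⇒ a = v²/(2d) = 10.2819² / (2 × 31.000) = 105.717 / 62.000 = 1.7051 m/s².

Required deceleration ≈ 1.7 m/s²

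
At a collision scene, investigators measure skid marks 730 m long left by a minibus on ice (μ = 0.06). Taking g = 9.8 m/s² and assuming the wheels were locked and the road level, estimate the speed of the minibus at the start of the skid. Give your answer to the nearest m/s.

Deceleration a = μg = 0.06 × 9.8 = 0.588 m/s².
v = √(2a·d) = √(2 × 0.588 × 730) = √858.480 = 29.2998 m/s.

Initial speed ≈ 29 m/s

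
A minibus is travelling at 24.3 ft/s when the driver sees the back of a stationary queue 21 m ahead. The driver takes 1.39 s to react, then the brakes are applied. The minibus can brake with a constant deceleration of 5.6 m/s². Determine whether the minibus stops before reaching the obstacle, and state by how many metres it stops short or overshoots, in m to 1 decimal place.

Yes — it stops 5.8 m short of the obstacle

24.3 ft/s × 0.3048 = 7.4066 m/s.
Reaction distance = 7.4066 × 1.39 = 10.295 m.
Braking distance = v²/(2a) = 54.858 / 11.200 = 4.898 m.
Total stopping distance = 10.295 + 4.898 = 15.193 m, vs 21 m available — it stops with 21 − 15.193 = 5.807 m to spare.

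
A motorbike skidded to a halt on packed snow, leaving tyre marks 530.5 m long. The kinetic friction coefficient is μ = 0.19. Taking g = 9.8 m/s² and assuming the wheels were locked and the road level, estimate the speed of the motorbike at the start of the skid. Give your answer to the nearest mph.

Initial speed ≈ 99 mph

Deceleration a = μg = 0.19 × 9.8 = 1.862 m/s².
v = √(2a·d) = √(2 × 1.862 × 530.5) = √1975.582 = 44.4475 m/s.
= 44.4475 ÷ 0.44704 = 99.426 mph.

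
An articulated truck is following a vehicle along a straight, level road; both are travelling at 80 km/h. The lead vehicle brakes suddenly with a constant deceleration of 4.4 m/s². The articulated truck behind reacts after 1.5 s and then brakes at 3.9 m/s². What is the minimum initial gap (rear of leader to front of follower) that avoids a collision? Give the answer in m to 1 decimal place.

80 km/h ÷ 3.6 = 22.2222 m/s.
Leader travels v²/(2a_L) = 493.826 / 8.800 = 56.117 m before stopping.
Follower covers v·t_r = 22.2222 × 1.5 = 33.333 m while reacting, then v²/(2a_F) = 493.826 / 7.800 = 63.311 m while braking, for a total of 33.333 + 63.311 = 96.644 m.
Since a_F ≤ a_L and the follower starts braking later, the follower is never slower than the leader, so the closest approach is when both have stopped.
Minimum gap = 96.644 − 56.117 = 40.527 m.

Minimum gap ≈ 40.5 m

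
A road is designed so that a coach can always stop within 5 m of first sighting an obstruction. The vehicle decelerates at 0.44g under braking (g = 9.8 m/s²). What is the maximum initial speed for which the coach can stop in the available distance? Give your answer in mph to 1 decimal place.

a = 0.44 × 9.8 = 4.312 m/s².
v²/(2a) = d ⇒ v = √(2 × 4.312 × 5) = √43.12 = 6.5666 m/s.
6.5666 m/s ÷ 0.44704 = 14.689 mph.

Maximum speed ≈ 14.7 mph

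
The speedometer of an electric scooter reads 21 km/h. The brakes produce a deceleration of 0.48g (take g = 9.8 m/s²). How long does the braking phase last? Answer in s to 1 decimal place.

21 km/h ÷ 3.6 = 5.8333 m/s.
a = 0.48 × 9.8 = 4.704 m/s².
Braking time = v/a = 5.8333 / 4.704 = 1.240 s.

Braking time ≈ 1.2 s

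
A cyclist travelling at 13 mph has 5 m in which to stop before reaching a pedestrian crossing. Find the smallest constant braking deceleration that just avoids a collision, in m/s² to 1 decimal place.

Required deceleration ≈ 3.4 m/s²

13 mph × 0.44704 = 5.8115 m/s.
v² = 2a·d ⇒ a = v²/(2d) = 5.8115² / (2 × 5.000) = 33.774 / 10.000 = 3.3774 m/s².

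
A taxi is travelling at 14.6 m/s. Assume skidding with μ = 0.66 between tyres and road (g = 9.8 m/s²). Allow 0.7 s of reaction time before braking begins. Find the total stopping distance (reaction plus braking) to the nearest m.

Total stopping distance ≈ 27 m

a = μg = 0.66 × 9.8 = 6.468 m/s².
Reaction distance = v·t_r = 14.6000 × 0.7 = 10.220 m.
Braking distance = v²/(2a) = 14.6000² / (2 × 6.468) = 213.160 / 12.936 = 16.478 m.
Total = 10.220 + 16.478 = 26.698 m.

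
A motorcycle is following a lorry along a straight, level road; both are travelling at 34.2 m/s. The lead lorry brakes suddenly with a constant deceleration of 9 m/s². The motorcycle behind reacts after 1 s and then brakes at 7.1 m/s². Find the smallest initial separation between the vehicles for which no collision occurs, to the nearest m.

Minimum gap ≈ 52 m

Leader travels v²/(2a_L) = 1169.640 / 18.000 = 64.980 m before stopping.
Follower covers v·t_r = 34.2000 × 1 = 34.200 m while reacting, then v²/(2a_F) = 1169.640 / 14.200 = 82.369 m while braking, for a total of 34.200 + 82.369 = 116.569 m.
Since a_F ≤ a_L and the follower starts braking later, the follower is never slower than the leader, so the closest approach is when both have stopped.
Minimum gap = 116.569 − 64.980 = 51.589 m.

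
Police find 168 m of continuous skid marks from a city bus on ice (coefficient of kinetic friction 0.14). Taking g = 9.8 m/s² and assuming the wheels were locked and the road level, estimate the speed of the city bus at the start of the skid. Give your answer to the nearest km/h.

Deceleration a = μg = 0.14 × 9.8 = 1.372 m/s².
v = √(2a·d) = √(2 × 1.372 × 168) = √460.992 = 21.4707 m/s.
= 21.4707 × 3.6 = 77.295 km/h.

Initial speed ≈ 77 km/h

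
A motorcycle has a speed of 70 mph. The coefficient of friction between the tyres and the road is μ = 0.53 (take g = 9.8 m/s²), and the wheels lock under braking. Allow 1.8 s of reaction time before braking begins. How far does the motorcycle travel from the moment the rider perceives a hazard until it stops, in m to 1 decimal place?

70 mph × 0.44704 = 31.2928 m/s.
a = μg = 0.53 × 9.8 = 5.194 m/s².
Reaction distance = v·t_r = 31.2928 × 1.8 = 56.327 m.
Braking distance = v²/(2a) = 31.2928² / (2 × 5.194) = 979.239 / 10.388 = 94.266 m.
Total = 56.327 + 94.266 = 150.593 m.

Total stopping distance ≈ 150.6 m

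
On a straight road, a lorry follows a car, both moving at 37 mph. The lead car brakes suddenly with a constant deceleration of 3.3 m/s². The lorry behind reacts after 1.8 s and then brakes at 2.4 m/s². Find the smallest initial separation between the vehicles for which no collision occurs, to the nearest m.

Minimum gap ≈ 45 m

37 mph × 0.44704 = 16.5405 m/s.
Leader travels v²/(2a_L) = 273.588 / 6.600 = 41.453 m before stopping.
Follower covers v·t_r = 16.5405 × 1.8 = 29.773 m while reacting, then v²/(2a_F) = 273.588 / 4.800 = 56.998 m while braking, for a total of 29.773 + 56.998 = 86.771 m.
Since a_F ≤ a_L and the follower starts braking later, the follower is never slower than the leader, so the closest approach is when both have stopped.
Minimum gap = 86.771 − 41.453 = 45.318 m.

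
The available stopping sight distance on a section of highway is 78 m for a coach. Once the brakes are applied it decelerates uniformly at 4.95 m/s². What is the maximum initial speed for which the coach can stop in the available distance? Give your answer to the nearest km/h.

Maximum speed ≈ 100 km/h

v²/(2a) = d ⇒ v = √(2 × 4.950 × 78) = √772.20 = 27.7885 m/s.
27.7885 m/s × 3.6 = 100.039 km/h.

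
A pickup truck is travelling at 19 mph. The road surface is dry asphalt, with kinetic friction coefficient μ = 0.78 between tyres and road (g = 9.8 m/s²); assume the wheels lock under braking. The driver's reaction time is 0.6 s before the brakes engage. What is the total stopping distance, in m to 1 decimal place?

19 mph × 0.44704 = 8.4938 m/s.
a = μg = 0.78 × 9.8 = 7.644 m/s².
Reaction distance = v·t_r = 8.4938 × 0.6 = 5.096 m.
Braking distance = v²/(2a) = 8.4938² / (2 × 7.644) = 72.145 / 15.288 = 4.719 m.
Total = 5.096 + 4.719 = 9.815 m.

Total stopping distance ≈ 9.8 m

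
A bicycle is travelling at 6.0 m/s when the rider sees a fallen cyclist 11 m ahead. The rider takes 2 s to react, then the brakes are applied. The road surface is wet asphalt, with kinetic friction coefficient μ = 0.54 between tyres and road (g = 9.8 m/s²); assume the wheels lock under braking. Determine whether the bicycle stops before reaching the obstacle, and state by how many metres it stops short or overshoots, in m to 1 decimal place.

No — it overshoots by 4.4 m

a = μg = 0.54 × 9.8 = 5.292 m/s².
Reaction distance = 6.0000 × 2 = 12.000 m.
Braking distance = v²/(2a) = 36.000 / 10.584 = 3.401 m.
Total stopping distance = 12.000 + 3.401 = 15.401 m, vs 11 m available — it cannot stop in time and overshoots by 15.401 − 11 = 4.401 m.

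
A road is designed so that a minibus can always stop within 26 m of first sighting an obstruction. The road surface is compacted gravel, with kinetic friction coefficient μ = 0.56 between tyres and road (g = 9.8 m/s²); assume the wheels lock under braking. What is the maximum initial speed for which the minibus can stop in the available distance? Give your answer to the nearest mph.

a = μg = 0.56 × 9.8 = 5.488 m/s².
v²/(2a) = d ⇒ v = √(2 × 5.488 × 26) = √285.38 = 16.8932 m/s.
16.8932 m/s ÷ 0.44704 = 37.789 mph.

Maximum speed ≈ 38 mph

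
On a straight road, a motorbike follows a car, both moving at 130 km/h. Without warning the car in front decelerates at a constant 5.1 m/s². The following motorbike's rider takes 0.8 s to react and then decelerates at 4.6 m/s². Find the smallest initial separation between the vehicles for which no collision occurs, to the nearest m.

Minimum gap ≈ 43 m

130 km/h ÷ 3.6 = 36.1111 m/s.
Leader travels v²/(2a_L) = 1304.012 / 10.200 = 127.844 m before stopping.
Follower covers v·t_r = 36.1111 × 0.8 = 28.889 m while reacting, then v²/(2a_F) = 1304.012 / 9.200 = 141.740 m while braking, for a total of 28.889 + 141.740 = 170.629 m.
Since a_F ≤ a_L and the follower starts braking later, the follower is never slower than the leader, so the closest approach is when both have stopped.
Minimum gap = 170.629 − 127.844 = 42.785 m.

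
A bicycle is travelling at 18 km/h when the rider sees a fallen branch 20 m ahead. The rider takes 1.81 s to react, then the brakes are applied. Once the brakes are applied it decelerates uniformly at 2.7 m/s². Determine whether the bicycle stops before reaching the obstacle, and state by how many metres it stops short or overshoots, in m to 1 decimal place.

Yes — it stops 6.3 m short of the obstacle

18 km/h ÷ 3.6 = 5.0000 m/s.
Reaction distance = 5.0000 × 1.81 = 9.050 m.
Braking distance = v²/(2a) = 25.000 / 5.400 = 4.630 m.
Total stopping distance = 9.050 + 4.630 = 13.680 m, vs 20 m available — it stops with 20 − 13.680 = 6.320 m to spare.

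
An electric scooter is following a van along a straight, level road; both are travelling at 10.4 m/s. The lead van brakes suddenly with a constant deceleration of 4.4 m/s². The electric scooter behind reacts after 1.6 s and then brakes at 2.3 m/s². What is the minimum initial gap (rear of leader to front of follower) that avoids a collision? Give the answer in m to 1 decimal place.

Leader travels v²/(2a_L) = 108.160 / 8.800 = 12.291 m before stopping.
Follower covers v·t_r = 10.4000 × 1.6 = 16.640 m while reacting, then v²/(2a_F) = 108.160 / 4.600 = 23.513 m while braking, for a total of 16.640 + 23.513 = 40.153 m.
Since a_F ≤ a_L and the follower starts braking later, the follower is never slower than the leader, so the closest approach is when both have stopped.
Minimum gap = 40.153 − 12.291 = 27.862 m.

Minimum gap ≈ 27.9 m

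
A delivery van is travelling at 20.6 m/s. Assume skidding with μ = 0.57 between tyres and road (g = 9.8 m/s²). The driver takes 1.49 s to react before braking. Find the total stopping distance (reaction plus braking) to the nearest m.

Total stopping distance ≈ 69 m

a = μg = 0.57 × 9.8 = 5.586 m/s².
Reaction distance = v·t_r = 20.6000 × 1.49 = 30.694 m.
Braking distance = v²/(2a) = 20.6000² / (2 × 5.586) = 424.360 / 11.172 = 37.984 m.
Total = 30.694 + 37.984 = 68.678 m.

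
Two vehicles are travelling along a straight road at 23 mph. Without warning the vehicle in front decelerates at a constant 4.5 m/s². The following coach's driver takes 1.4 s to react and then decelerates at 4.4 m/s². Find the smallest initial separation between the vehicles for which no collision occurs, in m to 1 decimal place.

Minimum gap ≈ 14.7 m

23 mph × 0.44704 = 10.2819 m/s.
Leader travels v²/(2a_L) = 105.717 / 9.000 = 11.746 m before stopping.
Follower covers v·t_r = 10.2819 × 1.4 = 14.395 m while reacting, then v²/(2a_F) = 105.717 / 8.800 = 12.013 m while braking, for a total of 14.395 + 12.013 = 26.408 m.
Since a_F ≤ a_L and the follower starts braking later, the follower is never slower than the leader, so the closest approach is when both have stopped.
Minimum gap = 26.408 − 11.746 = 14.662 m.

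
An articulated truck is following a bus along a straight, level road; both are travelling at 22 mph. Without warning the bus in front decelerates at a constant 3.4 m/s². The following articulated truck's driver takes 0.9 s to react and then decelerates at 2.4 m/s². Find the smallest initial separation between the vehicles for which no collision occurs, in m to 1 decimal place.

22 mph × 0.44704 = 9.8349 m/s.
Leader travels v²/(2a_L) = 96.725 / 6.800 = 14.224 m before stopping.
Follower covers v·t_r = 9.8349 × 0.9 = 8.851 m while reacting, then v²/(2a_F) = 96.725 / 4.800 = 20.151 m while braking, for a total of 8.851 + 20.151 = 29.002 m.
Since a_F ≤ a_L and the follower starts braking later, the follower is never slower than the leader, so the closest approach is when both have stopped.
Minimum gap = 29.002 − 14.224 = 14.778 m.

Minimum gap ≈ 14.8 m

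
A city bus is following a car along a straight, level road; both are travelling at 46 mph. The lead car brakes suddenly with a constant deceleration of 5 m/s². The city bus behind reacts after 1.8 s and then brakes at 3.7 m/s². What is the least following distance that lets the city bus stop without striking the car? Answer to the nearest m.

Minimum gap ≈ 52 m

46 mph × 0.44704 = 20.5638 m/s.
Leader travels v²/(2a_L) = 422.870 / 10.000 = 42.287 m before stopping.
Follower covers v·t_r = 20.5638 × 1.8 = 37.015 m while reacting, then v²/(2a_F) = 422.870 / 7.400 = 57.145 m while braking, for a total of 37.015 + 57.145 = 94.160 m.
Since a_F ≤ a_L and the follower starts braking later, the follower is never slower than the leader, so the closest approach is when both have stopped.
Minimum gap = 94.160 − 42.287 = 51.873 m.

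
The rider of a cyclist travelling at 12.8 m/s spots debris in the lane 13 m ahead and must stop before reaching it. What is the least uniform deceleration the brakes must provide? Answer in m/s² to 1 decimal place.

v² = 2a·d ⇒ a = v²/(2d) = 12.8000² / (2 × 13.000) = 163.840 / 26.000 = 6.3015 m/s².

Required deceleration ≈ 6.3 m/s²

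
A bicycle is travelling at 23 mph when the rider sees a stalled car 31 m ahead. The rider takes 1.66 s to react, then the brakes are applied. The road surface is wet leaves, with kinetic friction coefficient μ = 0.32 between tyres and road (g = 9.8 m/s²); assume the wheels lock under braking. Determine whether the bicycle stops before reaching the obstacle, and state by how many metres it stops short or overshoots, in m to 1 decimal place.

No — it overshoots by 2.9 m

23 mph × 0.44704 = 10.2819 m/s.
a = μg = 0.32 × 9.8 = 3.136 m/s².
Reaction distance = 10.2819 × 1.66 = 17.068 m.
Braking distance = v²/(2a) = 105.717 / 6.272 = 16.855 m.
Total stopping distance = 17.068 + 16.855 = 33.923 m, vs 31 m available — it cannot stop in time and overshoots by 33.923 − 31 = 2.923 m.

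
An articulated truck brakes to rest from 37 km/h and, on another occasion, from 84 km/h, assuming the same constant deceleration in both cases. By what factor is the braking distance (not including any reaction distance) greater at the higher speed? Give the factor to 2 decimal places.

Braking distance d = v²/(2a), so with a fixed, d ∝ v².
Factor = (84/37)² = 2.2703² = 5.1543.

Factor ≈ 5.15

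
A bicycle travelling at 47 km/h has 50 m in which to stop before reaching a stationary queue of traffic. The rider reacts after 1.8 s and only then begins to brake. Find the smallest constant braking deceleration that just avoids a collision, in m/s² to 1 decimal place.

Required deceleration ≈ 3.2 m/s²

47 km/h ÷ 3.6 = 13.0556 m/s.
Distance covered during reaction = 13.0556 × 1.8 = 23.500 m.
Distance available for braking: 50 − 23.500 = 26.500 m.
v² = 2a·d ⇒ a = v²/(2d) = 13.0556² / (2 × 26.500) = 170.449 / 53.000 = 3.2160 m/s².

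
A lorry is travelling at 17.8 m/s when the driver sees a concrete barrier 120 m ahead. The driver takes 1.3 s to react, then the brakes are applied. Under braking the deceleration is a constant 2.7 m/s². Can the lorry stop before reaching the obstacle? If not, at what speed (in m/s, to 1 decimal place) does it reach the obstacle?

Yes — it stops about 38.2 m short of the obstacle, so it never reaches it

Reaction distance = 17.8000 × 1.3 = 23.140 m.
Braking distance = v²/(2a) = 316.840 / 5.400 = 58.674 m.
Total stopping distance = 23.140 + 58.674 = 81.814 m, vs 120 m available — it stops with 120 − 81.814 = 38.186 m to spare.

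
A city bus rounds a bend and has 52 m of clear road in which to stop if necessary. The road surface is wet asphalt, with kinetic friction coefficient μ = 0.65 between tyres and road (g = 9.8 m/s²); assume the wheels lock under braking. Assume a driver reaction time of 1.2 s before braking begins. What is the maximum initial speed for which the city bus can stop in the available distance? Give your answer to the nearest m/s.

Maximum speed ≈ 19 m/s

a = μg = 0.65 × 9.8 = 6.370 m/s².
Stopping distance: v·t_r + v²/(2a) = 52 with t_r = 1.2 s and a = 6.370 m/s².
So v² + 15.288 v − 662.48 = 0.
Positive root: v = −a·t_r + √((a·t_r)² + 2a·d) = −7.644 + √(58.431 + 662.48) = 19.2058 m/s.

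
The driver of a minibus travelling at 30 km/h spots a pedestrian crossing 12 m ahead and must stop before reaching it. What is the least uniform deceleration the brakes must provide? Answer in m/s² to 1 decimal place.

30 km/h ÷ 3.6 = 8.3333 m/s.
v² = 2a·d ⇒ a = v²/(2d) = 8.3333² / (2 × 12.000) = 69.444 / 24.000 = 2.8935 m/s².

Required deceleration ≈ 2.9 m/s²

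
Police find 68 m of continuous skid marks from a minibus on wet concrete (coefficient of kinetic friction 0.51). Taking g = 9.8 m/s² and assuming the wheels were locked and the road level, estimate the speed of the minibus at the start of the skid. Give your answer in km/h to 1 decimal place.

Deceleration a = μg = 0.51 × 9.8 = 4.998 m/s².
v = √(2a·d) = √(2 × 4.998 × 68) = √679.728 = 26.0716 m/s.
= 26.0716 × 3.6 = 93.858 km/h.

Initial speed ≈ 93.9 km/h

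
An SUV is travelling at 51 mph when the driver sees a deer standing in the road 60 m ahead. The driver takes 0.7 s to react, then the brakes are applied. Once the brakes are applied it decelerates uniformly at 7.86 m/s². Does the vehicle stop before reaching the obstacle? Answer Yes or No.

Yes

51 mph × 0.44704 = 22.7990 m/s.
Reaction distance = 22.7990 × 0.7 = 15.959 m.
Braking distance = v²/(2a) = 519.794 / 15.720 = 33.066 m.
Total stopping distance = 15.959 + 33.066 = 49.025 m, vs 60 m available — it stops with 60 − 49.025 = 10.975 m to spare.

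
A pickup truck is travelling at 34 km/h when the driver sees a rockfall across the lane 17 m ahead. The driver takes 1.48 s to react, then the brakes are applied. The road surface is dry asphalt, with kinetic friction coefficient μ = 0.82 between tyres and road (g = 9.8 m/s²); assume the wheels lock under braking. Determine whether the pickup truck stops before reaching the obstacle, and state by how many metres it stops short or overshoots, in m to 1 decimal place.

34 km/h ÷ 3.6 = 9.4444 m/s.
a = μg = 0.82 × 9.8 = 8.036 m/s².
Reaction distance = 9.4444 × 1.48 = 13.978 m.
Braking distance = v²/(2a) = 89.197 / 16.072 = 5.550 m.
Total stopping distance = 13.978 + 5.550 = 19.528 m, vs 17 m available — it cannot stop in time and overshoots by 19.528 − 17 = 2.528 m.

No — it overshoots by 2.5 m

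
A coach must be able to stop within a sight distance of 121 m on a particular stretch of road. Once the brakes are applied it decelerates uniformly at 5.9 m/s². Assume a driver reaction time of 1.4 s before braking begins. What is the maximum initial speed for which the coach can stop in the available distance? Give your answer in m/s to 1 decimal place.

Stopping distance: v·t_r + v²/(2a) = 121 with t_r = 1.4 s and a = 5.900 m/s².
So v² + 16.520 v − 1427.80 = 0.
Positive root: v = −a·t_r + √((a·t_r)² + 2a·d) = −8.260 + √(68.228 + 1427.80) = 30.4185 m/s.

Maximum speed ≈ 30.4 m/s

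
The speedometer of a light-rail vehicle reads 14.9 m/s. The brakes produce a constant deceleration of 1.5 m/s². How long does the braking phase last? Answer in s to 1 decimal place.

Braking time = v/a = 14.9000 / 1.500 = 9.933 s.

Braking time ≈ 9.9 s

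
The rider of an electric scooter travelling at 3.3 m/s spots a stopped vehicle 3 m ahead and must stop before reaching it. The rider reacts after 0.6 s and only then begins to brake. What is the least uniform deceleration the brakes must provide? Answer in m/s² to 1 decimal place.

Distance covered during reaction = 3.3000 × 0.6 = 1.980 m.
Distance available for braking: 3 − 1.980 = 1.020 m.
v² = 2a·d ⇒ a = v²/(2d) = 3.3000² / (2 × 1.020) = 10.890 / 2.040 = 5.3382 m/s².

Required deceleration ≈ 5.3 m/s²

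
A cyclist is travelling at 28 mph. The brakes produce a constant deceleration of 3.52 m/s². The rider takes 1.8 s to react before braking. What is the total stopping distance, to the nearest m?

28 mph × 0.44704 = 12.5171 m/s.
Reaction distance = v·t_r = 12.5171 × 1.8 = 22.531 m.
Braking distance = v²/(2a) = 12.5171² / (2 × 3.520) = 156.678 / 7.040 = 22.255 m.
Total = 22.531 + 22.255 = 44.786 m.

Total stopping distance ≈ 45 m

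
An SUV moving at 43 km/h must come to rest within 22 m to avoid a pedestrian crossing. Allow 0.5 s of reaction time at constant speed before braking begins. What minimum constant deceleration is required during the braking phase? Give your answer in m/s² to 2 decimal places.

43 km/h ÷ 3.6 = 11.9444 m/s.
Distance covered during reaction = 11.9444 × 0.5 = 5.972 m.
Distance available for braking: 22 − 5.972 = 16.028 m.
v² = 2a·d ⇒ a = v²/(2d) = 11.9444² / (2 × 16.028) = 142.669 / 32.056 = 4.4506 m/s².

Required deceleration ≈ 4.45 m/s²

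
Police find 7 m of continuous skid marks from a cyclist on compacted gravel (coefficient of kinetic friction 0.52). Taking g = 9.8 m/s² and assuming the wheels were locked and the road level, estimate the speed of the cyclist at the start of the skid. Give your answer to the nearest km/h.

Deceleration a = μg = 0.52 × 9.8 = 5.096 m/s².
v = √(2a·d) = √(2 × 5.096 × 7) = √71.344 = 8.4465 m/s.
= 8.4465 × 3.6 = 30.407 km/h.

Initial speed ≈ 30 km/h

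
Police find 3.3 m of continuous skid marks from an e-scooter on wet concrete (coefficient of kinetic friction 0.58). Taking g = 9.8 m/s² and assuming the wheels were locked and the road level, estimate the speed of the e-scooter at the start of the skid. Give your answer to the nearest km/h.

Initial speed ≈ 22 km/h

Deceleration a = μg = 0.58 × 9.8 = 5.684 m/s².
v = √(2a·d) = √(2 × 5.684 × 3.3) = √37.514 = 6.1249 m/s.
= 6.1249 × 3.6 = 22.050 km/h.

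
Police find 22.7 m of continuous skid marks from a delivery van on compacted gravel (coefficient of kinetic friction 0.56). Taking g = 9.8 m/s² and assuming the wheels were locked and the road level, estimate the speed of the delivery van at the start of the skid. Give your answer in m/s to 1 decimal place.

Deceleration a = μg = 0.56 × 9.8 = 5.488 m/s².
v = √(2a·d) = √(2 × 5.488 × 22.7) = √249.155 = 15.7846 m/s.

Initial speed ≈ 15.8 m/s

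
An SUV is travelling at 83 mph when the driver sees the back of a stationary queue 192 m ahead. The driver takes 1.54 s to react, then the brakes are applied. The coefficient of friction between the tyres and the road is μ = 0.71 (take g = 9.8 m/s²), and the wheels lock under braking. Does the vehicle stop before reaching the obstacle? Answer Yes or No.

Yes

83 mph × 0.44704 = 37.1043 m/s.
a = μg = 0.71 × 9.8 = 6.958 m/s².
Reaction distance = 37.1043 × 1.54 = 57.141 m.
Braking distance = v²/(2a) = 1376.729 / 13.916 = 98.931 m.
Total stopping distance = 57.141 + 98.931 = 156.072 m, vs 192 m available — it stops with 192 − 156.072 = 35.928 m to spare.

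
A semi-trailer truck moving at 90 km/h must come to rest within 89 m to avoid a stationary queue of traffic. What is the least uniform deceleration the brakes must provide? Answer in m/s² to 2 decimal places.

90 km/h ÷ 3.6 = 25.0000 m/s.
v² = 2a·d ⇒ a = v²/(2d) = 25.0000² / (2 × 89.000) = 625.000 / 178.000 = 3.5112 m/s².

Required deceleration ≈ 3.51 m/s²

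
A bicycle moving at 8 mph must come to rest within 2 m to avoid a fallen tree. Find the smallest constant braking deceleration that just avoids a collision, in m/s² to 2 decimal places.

Required deceleration ≈ 3.20 m/s²

8 mph × 0.44704 = 3.5763 m/s.
v² = 2a·d ⇒ a = v²/(2d) = 3.5763² / (2 × 2.000) = 12.790 / 4.000 = 3.1975 m/s².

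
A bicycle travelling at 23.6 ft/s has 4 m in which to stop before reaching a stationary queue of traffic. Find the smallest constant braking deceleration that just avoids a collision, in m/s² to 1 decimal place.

Required deceleration ≈ 6.5 m/s²

23.6 ft/s × 0.3048 = 7.1933 m/s.
v² = 2a·d ⇒ a = v²/(2d) = 7.1933² / (2 × 4.000) = 51.744 / 8.000 = 6.4680 m/s².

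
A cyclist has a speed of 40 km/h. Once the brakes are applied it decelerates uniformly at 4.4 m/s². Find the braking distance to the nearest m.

40 km/h ÷ 3.6 = 11.1111 m/s.
Braking distance = v²/(2a) = 11.1111² / (2 × 4.400) = 123.457 / 8.800 = 14.029 m.

Braking distance ≈ 14 m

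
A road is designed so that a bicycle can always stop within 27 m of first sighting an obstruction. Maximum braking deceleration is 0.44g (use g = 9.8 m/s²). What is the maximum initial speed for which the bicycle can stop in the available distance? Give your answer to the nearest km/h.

Maximum speed ≈ 55 km/h

a = 0.44 × 9.8 = 4.312 m/s².
v²/(2a) = d ⇒ v = √(2 × 4.312 × 27) = √232.85 = 15.2594 m/s.
15.2594 m/s × 3.6 = 54.934 km/h.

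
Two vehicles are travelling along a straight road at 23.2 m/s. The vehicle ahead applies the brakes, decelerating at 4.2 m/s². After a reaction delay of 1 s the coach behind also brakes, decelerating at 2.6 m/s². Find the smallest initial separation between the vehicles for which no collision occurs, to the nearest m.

Leader travels v²/(2a_L) = 538.240 / 8.400 = 64.076 m before stopping.
Follower covers v·t_r = 23.2000 × 1 = 23.200 m while reacting, then v²/(2a_F) = 538.240 / 5.200 = 103.508 m while braking, for a total of 23.200 + 103.508 = 126.708 m.
Since a_F ≤ a_L and the follower starts braking later, the follower is never slower than the leader, so the closest approach is when both have stopped.
Minimum gap = 126.708 − 64.076 = 62.632 m.

Minimum gap ≈ 63 m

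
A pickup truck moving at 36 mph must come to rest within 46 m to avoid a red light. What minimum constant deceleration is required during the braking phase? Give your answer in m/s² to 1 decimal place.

Required deceleration ≈ 2.8 m/s²

36 mph × 0.44704 = 16.0934 m/s.
v² = 2a·d ⇒ a = v²/(2d) = 16.0934² / (2 × 46.000) = 258.998 / 92.000 = 2.8152 m/s².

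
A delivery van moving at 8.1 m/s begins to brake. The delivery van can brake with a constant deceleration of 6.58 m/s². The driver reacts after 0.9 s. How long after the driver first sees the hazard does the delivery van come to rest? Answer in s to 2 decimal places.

Total time ≈ 2.13 s

Braking time = v/a = 8.1000 / 6.580 = 1.231 s.
Total = 0.9 + 1.231 = 2.131 s.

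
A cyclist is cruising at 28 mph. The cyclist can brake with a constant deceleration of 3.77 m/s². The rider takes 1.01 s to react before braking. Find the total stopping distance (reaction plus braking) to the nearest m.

Total stopping distance ≈ 33 m

28 mph × 0.44704 = 12.5171 m/s.
Reaction distance = v·t_r = 12.5171 × 1.01 = 12.642 m.
Braking distance = v²/(2a) = 12.5171² / (2 × 3.770) = 156.678 / 7.540 = 20.780 m.
Total = 12.642 + 20.780 = 33.422 m.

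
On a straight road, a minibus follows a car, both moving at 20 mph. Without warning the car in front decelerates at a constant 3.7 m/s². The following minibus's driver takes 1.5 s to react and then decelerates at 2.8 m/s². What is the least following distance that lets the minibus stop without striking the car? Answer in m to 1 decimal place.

20 mph × 0.44704 = 8.9408 m/s.
Leader travels v²/(2a_L) = 79.938 / 7.400 = 10.802 m before stopping.
Follower covers v·t_r = 8.9408 × 1.5 = 13.411 m while reacting, then v²/(2a_F) = 79.938 / 5.600 = 14.275 m while braking, for a total of 13.411 + 14.275 = 27.686 m.
Since a_F ≤ a_L and the follower starts braking later, the follower is never slower than the leader, so the closest approach is when both have stopped.
Minimum gap = 27.686 − 10.802 = 16.884 m.

Minimum gap ≈ 16.9 m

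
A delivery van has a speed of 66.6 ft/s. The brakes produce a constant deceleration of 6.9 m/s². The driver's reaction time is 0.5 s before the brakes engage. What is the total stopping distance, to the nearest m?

66.6 ft/s × 0.3048 = 20.2997 m/s.
Reaction distance = v·t_r = 20.2997 × 0.5 = 10.150 m.
Braking distance = v²/(2a) = 20.2997² / (2 × 6.900) = 412.078 / 13.800 = 29.861 m.
Total = 10.150 + 29.861 = 40.011 m.

Total stopping distance ≈ 40 m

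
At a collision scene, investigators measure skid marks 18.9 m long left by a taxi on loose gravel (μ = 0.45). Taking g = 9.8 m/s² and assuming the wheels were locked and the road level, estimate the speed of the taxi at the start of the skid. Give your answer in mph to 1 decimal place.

Initial speed ≈ 28.9 mph

Deceleration a = μg = 0.45 × 9.8 = 4.410 m/s².
v = √(2a·d) = √(2 × 4.410 × 18.9) = √166.698 = 12.9112 m/s.
= 12.9112 ÷ 0.44704 = 28.882 mph.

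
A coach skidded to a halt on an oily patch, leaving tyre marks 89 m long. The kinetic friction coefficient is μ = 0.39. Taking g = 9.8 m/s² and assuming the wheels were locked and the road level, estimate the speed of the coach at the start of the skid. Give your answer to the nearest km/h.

Deceleration a = μg = 0.39 × 9.8 = 3.822 m/s².
v = √(2a·d) = √(2 × 3.822 × 89) = √680.316 = 26.0829 m/s.
= 26.0829 × 3.6 = 93.898 km/h.

Initial speed ≈ 94 km/h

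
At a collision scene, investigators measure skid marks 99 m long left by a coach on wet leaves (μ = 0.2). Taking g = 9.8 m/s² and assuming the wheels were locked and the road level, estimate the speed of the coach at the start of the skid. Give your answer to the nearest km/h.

Deceleration a = μg = 0.2 × 9.8 = 1.960 m/s².
v = √(2a·d) = √(2 × 1.960 × 99) = √388.080 = 19.6997 m/s.
= 19.6997 × 3.6 = 70.919 km/h.

Initial speed ≈ 71 km/h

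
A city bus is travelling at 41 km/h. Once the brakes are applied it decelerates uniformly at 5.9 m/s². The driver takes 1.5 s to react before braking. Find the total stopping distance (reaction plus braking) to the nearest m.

41 km/h ÷ 3.6 = 11.3889 m/s.
Reaction distance = v·t_r = 11.3889 × 1.5 = 17.083 m.
Braking distance = v²/(2a) = 11.3889² / (2 × 5.900) = 129.707 / 11.800 = 10.992 m.
Total = 17.083 + 10.992 = 28.075 m.

Total stopping distance ≈ 28 m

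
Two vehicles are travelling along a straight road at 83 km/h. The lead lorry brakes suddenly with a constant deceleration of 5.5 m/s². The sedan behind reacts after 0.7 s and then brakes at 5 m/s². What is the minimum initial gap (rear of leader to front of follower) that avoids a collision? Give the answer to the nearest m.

Minimum gap ≈ 21 m

83 km/h ÷ 3.6 = 23.0556 m/s.
Leader travels v²/(2a_L) = 531.561 / 11.000 = 48.324 m before stopping.
Follower covers v·t_r = 23.0556 × 0.7 = 16.139 m while reacting, then v²/(2a_F) = 531.561 / 10.000 = 53.156 m while braking, for a total of 16.139 + 53.156 = 69.295 m.
Since a_F ≤ a_L and the follower starts braking later, the follower is never slower than the leader, so the closest approach is when both have stopped.
Minimum gap = 69.295 − 48.324 = 20.971 m.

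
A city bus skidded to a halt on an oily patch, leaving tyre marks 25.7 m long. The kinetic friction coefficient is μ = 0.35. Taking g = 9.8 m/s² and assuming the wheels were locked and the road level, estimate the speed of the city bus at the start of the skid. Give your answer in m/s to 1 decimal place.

Deceleration a = μg = 0.35 × 9.8 = 3.430 m/s².
v = √(2a·d) = √(2 × 3.430 × 25.7) = √176.302 = 13.2779 m/s.

Initial speed ≈ 13.3 m/s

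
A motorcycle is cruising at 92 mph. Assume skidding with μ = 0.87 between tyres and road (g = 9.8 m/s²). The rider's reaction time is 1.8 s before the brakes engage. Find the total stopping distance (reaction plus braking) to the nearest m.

92 mph × 0.44704 = 41.1277 m/s.
a = μg = 0.87 × 9.8 = 8.526 m/s².
Reaction distance = v·t_r = 41.1277 × 1.8 = 74.030 m.
Braking distance = v²/(2a) = 41.1277² / (2 × 8.526) = 1691.488 / 17.052 = 99.196 m.
Total = 74.030 + 99.196 = 173.226 m.

Total stopping distance ≈ 173 m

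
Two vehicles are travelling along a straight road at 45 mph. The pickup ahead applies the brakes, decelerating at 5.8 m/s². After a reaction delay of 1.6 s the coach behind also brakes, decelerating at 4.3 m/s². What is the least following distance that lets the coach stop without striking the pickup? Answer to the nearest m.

45 mph × 0.44704 = 20.1168 m/s.
Leader travels v²/(2a_L) = 404.686 / 11.600 = 34.887 m before stopping.
Follower covers v·t_r = 20.1168 × 1.6 = 32.187 m while reacting, then v²/(2a_F) = 404.686 / 8.600 = 47.057 m while braking, for a total of 32.187 + 47.057 = 79.244 m.
Since a_F ≤ a_L and the follower starts braking later, the follower is never slower than the leader, so the closest approach is when both have stopped.
Minimum gap = 79.244 − 34.887 = 44.357 m.

Minimum gap ≈ 44 m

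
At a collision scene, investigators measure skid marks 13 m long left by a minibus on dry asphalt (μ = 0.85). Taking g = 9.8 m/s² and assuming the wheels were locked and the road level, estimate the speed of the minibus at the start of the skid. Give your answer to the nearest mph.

Deceleration a = μg = 0.85 × 9.8 = 8.330 m/s².
v = √(2a·d) = √(2 × 8.330 × 13) = √216.580 = 14.7167 m/s.
= 14.7167 ÷ 0.44704 = 32.920 mph.

Initial speed ≈ 33 mph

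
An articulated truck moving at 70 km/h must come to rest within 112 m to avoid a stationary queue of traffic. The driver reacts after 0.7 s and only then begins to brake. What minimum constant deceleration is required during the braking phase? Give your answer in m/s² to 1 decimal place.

Required deceleration ≈ 1.9 m/s²

70 km/h ÷ 3.6 = 19.4444 m/s.
Distance covered during reaction = 19.4444 × 0.7 = 13.611 m.
Distance available for braking: 112 − 13.611 = 98.389 m.
v² = 2a·d ⇒ a = v²/(2d) = 19.4444² / (2 × 98.389) = 378.085 / 196.778 = 1.9214 m/s².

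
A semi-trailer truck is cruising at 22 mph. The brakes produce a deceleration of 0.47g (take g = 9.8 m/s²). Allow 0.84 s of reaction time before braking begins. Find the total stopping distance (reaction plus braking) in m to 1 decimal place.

22 mph × 0.44704 = 9.8349 m/s.
a = 0.47 × 9.8 = 4.606 m/s².
Reaction distance = v·t_r = 9.8349 × 0.84 = 8.261 m.
Braking distance = v²/(2a) = 9.8349² / (2 × 4.606) = 96.725 / 9.212 = 10.500 m.
Total = 8.261 + 10.500 = 18.761 m.

Total stopping distance ≈ 18.8 m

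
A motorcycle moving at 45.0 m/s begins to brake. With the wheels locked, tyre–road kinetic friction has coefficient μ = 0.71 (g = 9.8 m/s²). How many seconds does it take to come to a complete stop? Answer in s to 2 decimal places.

Braking time ≈ 6.47 s

a = μg = 0.71 × 9.8 = 6.958 m/s².
Braking time = v/a = 45.0000 / 6.958 = 6.467 s.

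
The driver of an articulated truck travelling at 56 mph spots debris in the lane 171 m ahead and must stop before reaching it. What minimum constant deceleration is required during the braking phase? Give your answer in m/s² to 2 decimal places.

Required deceleration ≈ 1.83 m/s²

56 mph × 0.44704 = 25.0342 m/s.
v² = 2a·d ⇒ a = v²/(2d) = 25.0342² / (2 × 171.000) = 626.711 / 342.000 = 1.8325 m/s².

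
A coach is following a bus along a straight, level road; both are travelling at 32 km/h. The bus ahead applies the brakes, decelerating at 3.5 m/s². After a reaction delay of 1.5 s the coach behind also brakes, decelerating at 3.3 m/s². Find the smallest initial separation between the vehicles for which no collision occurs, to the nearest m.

32 km/h ÷ 3.6 = 8.8889 m/s.
Leader travels v²/(2a_L) = 79.013 / 7.000 = 11.288 m before stopping.
Follower covers v·t_r = 8.8889 × 1.5 = 13.333 m while reacting, then v²/(2a_F) = 79.013 / 6.600 = 11.972 m while braking, for a total of 13.333 + 11.972 = 25.305 m.
Since a_F ≤ a_L and the follower starts braking later, the follower is never slower than the leader, so the closest approach is when both have stopped.
Minimum gap = 25.305 − 11.288 = 14.017 m.

Minimum gap ≈ 14 m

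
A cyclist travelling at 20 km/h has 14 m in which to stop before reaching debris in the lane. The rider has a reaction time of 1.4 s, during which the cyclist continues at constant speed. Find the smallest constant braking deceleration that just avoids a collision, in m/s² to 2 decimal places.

Required deceleration ≈ 2.48 m/s²

20 km/h ÷ 3.6 = 5.5556 m/s.
Distance covered during reaction = 5.5556 × 1.4 = 7.778 m.
Distance available for braking: 14 − 7.778 = 6.222 m.
v² = 2a·d ⇒ a = v²/(2d) = 5.5556² / (2 × 6.222) = 30.865 / 12.444 = 2.4803 m/s².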